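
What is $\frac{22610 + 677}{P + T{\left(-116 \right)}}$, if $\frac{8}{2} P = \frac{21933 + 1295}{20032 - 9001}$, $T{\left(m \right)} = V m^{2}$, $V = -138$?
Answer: $- \frac{256878897}{20483766961} \approx -0.012541$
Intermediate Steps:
$T{\left(m \right)} = - 138 m^{2}$
$P = \frac{5807}{11031}$ ($P = \frac{\left(21933 + 1295\right) \frac{1}{20032 - 9001}}{4} = \frac{23228 \cdot \frac{1}{11031}}{4} = \frac{1}{4} \cdot \frac{23228}{11031} = \frac{5807}{11031} \approx 0.52643$)
$\frac{22610 + 677}{P + T{\left(-116 \right)}} = \frac{22610 + 677}{\frac{5807}{11031} - 138 \left(-116\right)^{2}} = \frac{23287}{\frac{5807}{11031} - 1856928} = \frac{23287}{- \frac{20483766961}{11031}} = 23287 \left(- \frac{11031}{20483766961}\right) = - \frac{256878897}{20483766961}$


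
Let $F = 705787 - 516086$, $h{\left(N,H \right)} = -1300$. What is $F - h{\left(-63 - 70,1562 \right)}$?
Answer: $191001$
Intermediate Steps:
$F = 189701$
$F - h{\left(-63 - 70,1562 \right)} = 189701 - -1300 = 189701 + 1300 = 191001$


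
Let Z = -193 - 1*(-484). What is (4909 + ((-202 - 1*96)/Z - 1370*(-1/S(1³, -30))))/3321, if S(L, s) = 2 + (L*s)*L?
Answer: 19795759/13529754 ≈ 1.4631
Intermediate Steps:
S(L, s) = 2 + s*L²
Z = 291 (Z = -193 + 484 = 291)
(4909 + ((-202 - 1*96)/Z - 1370*(-1/S(1³, -30))))/3321 = (4909 + ((-202 - 1*96)/291 - 1370*(-1/(2 - 30*(1³)²))))/3321 = (4909 + ((-202 - 96)*(1/291) - 1370*(-1/(2 - 30*1²))))*(1/3321) = (4909 + (-298*1/291 - 1370*(-1/(2 - 30*1))))*(1/3321) = (4909 + (-298/291 - 1370*(-1/(2 - 30))))*(1/3321) = (4909 + (-298/291 - 1370/((-1*(-28)))))*(1/3321) = (4909 + (-298/291 - 1370/28))*(1/3321) = (4909 + (-298/291 - 1370*1/28))*(1/3321) = (4909 + (-298/291 - 685/14))*(1/3321) = (4909 - 203507/4074)*(1/3321) = (19795759/4074)*(1/3321) = 19795759/13529754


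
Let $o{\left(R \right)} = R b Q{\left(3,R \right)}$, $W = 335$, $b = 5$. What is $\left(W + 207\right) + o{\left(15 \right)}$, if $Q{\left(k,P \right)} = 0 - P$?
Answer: $-583$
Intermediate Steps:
$Q{\left(k,P \right)} = - P$
$o{\left(R \right)} = - 5 R^{2}$ ($o{\left(R \right)} = R 5 \left(- R\right) = 5 R \left(- R\right) = - 5 R^{2}$)
$\left(W + 207\right) + o{\left(15 \right)} = \left(335 + 207\right) - 5 \cdot 15^{2} = 542 - 1125 = -583$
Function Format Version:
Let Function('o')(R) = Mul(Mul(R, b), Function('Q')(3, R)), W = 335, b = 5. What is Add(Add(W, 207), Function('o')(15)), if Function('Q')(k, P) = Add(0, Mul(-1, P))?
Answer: -583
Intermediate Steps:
Function('Q')(k, P) = Mul(-1, P)
Function('o')(R) = Mul(-5, Pow(R, 2)) (Function('o')(R) = Mul(Mul(R, 5), Mul(-1, R)) = Mul(Mul(5, R), Mul(-1, R)) = Mul(-5, Pow(R, 2)))
Add(Add(W, 207), Function('o')(15)) = Add(Add(335, 207), Mul(-5, Pow(15, 2))) = Add(542, Mul(-5, 225)) = Add(542, -1125) = -583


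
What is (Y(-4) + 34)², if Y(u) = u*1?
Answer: 900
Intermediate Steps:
Y(u) = u
(Y(-4) + 34)² = (-4 + 34)² = 30² = 900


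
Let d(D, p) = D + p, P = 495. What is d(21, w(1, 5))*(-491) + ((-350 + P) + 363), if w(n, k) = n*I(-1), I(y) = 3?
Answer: -11276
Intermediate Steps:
w(n, k) = 3*n (w(n, k) = n*3 = 3*n)
d(21, w(1, 5))*(-491) + ((-350 + P) + 363) = (21 + 3*1)*(-491) + ((-350 + 495) + 363) = (21 + 3)*(-491) + (145 + 363) = 24*(-491) + 508 = -11784 + 508 = -11276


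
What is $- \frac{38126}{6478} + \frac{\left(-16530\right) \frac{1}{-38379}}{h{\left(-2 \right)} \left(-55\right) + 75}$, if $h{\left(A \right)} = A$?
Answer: $- \frac{9019730105}{1533151499} \approx -5.8831$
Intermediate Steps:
$- \frac{38126}{6478} + \frac{\left(-16530\right) \frac{1}{-38379}}{h{\left(-2 \right)} \left(-55\right) + 75} = - \frac{38126}{6478} + \frac{\left(-16530\right) \frac{1}{-38379}}{\left(-2\right) \left(-55\right) + 75} = \left(-38126\right) \frac{1}{6478} + \frac{\left(-16530\right) \left(- \frac{1}{38379}\right)}{110 + 75} = - \frac{19063}{3239} + \frac{5510}{12793 \cdot 185} = - \frac{19063}{3239} + \frac{5510}{12793} \cdot \frac{1}{185} = - \frac{19063}{3239} + \frac{1102}{473341} = - \frac{9019730105}{1533151499}$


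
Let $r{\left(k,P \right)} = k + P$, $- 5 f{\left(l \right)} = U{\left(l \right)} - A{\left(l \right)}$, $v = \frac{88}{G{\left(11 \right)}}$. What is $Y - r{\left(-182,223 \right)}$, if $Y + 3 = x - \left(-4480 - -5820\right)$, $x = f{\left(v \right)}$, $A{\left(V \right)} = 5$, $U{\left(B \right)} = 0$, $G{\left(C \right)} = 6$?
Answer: $-1383$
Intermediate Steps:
$v = \frac{44}{3}$ ($v = \frac{88}{6} = 88 \cdot \frac{1}{6} = \frac{44}{3} \approx 14.667$)
$f{\left(l \right)} = 1$ ($f{\left(l \right)} = - \frac{0 - 5}{5} = \left(- \frac{1}{5}\right) \left(-5\right) = 1$)
$x = 1$
$Y = -1342$ ($Y = -3 + \left(1 - \left(-4480 - -5820\right)\right) = -3 + \left(1 - \left(-4480 + 5820\right)\right) = -3 + \left(1 - 1340\right) = -3 - 1339 = -1342$)
$r{\left(k,P \right)} = P + k$
$Y - r{\left(-182,223 \right)} = -1342 - \left(223 - 182\right) = -1342 - 41 = -1383$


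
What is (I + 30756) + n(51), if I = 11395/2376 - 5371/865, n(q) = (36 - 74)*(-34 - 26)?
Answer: 67894003819/2055240 ≈ 33035.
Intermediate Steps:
n(q) = 2280 (n(q) = -38*(-60) = 2280)
I = -2904821/2055240 (I = 11395*(1/2376) - 5371*1/865 = 11395/2376 - 5371/865 = -2904821/2055240 ≈ -1.4134)
(I + 30756) + n(51) = (-2904821/2055240 + 30756) + 2280 = 63208056619/2055240 + 2280 = 67894003819/2055240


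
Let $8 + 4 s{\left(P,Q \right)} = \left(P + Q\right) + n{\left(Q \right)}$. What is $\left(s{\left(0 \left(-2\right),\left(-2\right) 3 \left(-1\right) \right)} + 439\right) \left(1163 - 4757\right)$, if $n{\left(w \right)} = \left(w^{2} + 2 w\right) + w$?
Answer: $-1624488$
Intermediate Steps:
$n{\left(w \right)} = w^{2} + 3 w$
$s{\left(P,Q \right)} = -2 + \frac{P}{4} + \frac{Q}{4} + \frac{Q \left(3 + Q\right)}{4}$ ($s{\left(P,Q \right)} = -2 + \frac{\left(P + Q\right) + Q \left(3 + Q\right)}{4} = -2 + \frac{P + Q + Q \left(3 + Q\right)}{4} = -2 + \left(\frac{P}{4} + \frac{Q}{4} + \frac{Q \left(3 + Q\right)}{4}\right) = -2 + \frac{P}{4} + \frac{Q}{4} + \frac{Q \left(3 + Q\right)}{4}$)
$\left(s{\left(0 \left(-2\right),\left(-2\right) 3 \left(-1\right) \right)} + 439\right) \left(1163 - 4757\right) = \left(\left(-2 + \left(-2\right) 3 \left(-1\right) + \frac{0 \left(-2\right)}{4} + \frac{\left(\left(-2\right) 3 \left(-1\right)\right)^{2}}{4}\right) + 439\right) \left(1163 - 4757\right) = \left(\left(-2 - -6 + \frac{1}{4} \cdot 0 + \frac{\left(\left(-6\right) \left(-1\right)\right)^{2}}{4}\right) + 439\right) \left(-3594\right) = \left(\left(-2 + 6 + 0 + \frac{6^{2}}{4}\right) + 439\right) \left(-3594\right) = \left(\left(-2 + 6 + 0 + \frac{1}{4} \cdot 36\right) + 439\right) \left(-3594\right) = \left(\left(-2 + 6 + 0 + 9\right) + 439\right) \left(-3594\right) = \left(13 + 439\right) \left(-3594\right) = 452 \left(-3594\right) = -1624488$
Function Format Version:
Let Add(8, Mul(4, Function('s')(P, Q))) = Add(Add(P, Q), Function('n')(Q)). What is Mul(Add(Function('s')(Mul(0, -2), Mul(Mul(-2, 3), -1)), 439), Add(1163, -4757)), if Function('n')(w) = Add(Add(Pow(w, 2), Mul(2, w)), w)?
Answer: -1624488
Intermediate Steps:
Function('n')(w) = Add(Pow(w, 2), Mul(3, w))
Function('s')(P, Q) = Add(-2, Mul(Rational(1, 4), P), Mul(Rational(1, 4), Q), Mul(Rational(1, 4), Q, Add(3, Q))) (Function('s')(P, Q) = Add(-2, Mul(Rational(1, 4), Add(Add(P, Q), Mul(Q, Add(3, Q))))) = Add(-2, Mul(Rational(1, 4), Add(P, Q, Mul(Q, Add(3, Q))))) = Add(-2, Add(Mul(Rational(1, 4), P), Mul(Rational(1, 4), Q), Mul(Rational(1, 4), Q, Add(3, Q)))) = Add(-2, Mul(Rational(1, 4), P), Mul(Rational(1, 4), Q), Mul(Rational(1, 4), Q, Add(3, Q))))
Mul(Add(Function('s')(Mul(0, -2), Mul(Mul(-2, 3), -1)), 439), Add(1163, -4757)) = Mul(Add(Add(-2, Mul(Mul(-2, 3), -1), Mul(Rational(1, 4), Mul(0, -2)), Mul(Rational(1, 4), Pow(Mul(Mul(-2, 3), -1), 2))), 439), Add(1163, -4757)) = Mul(Add(Add(-2, Mul(-6, -1), Mul(Rational(1, 4), 0), Mul(Rational(1, 4), Pow(Mul(-6, -1), 2))), 439), -3594) = Mul(Add(Add(-2, 6, 0, Mul(Rational(1, 4), Pow(6, 2))), 439), -3594) = Mul(Add(Add(-2, 6, 0, Mul(Rational(1, 4), 36)), 439), -3594) = Mul(Add(Add(-2, 6, 0, 9), 439), -3594) = Mul(Add(13, 439), -3594) = Mul(452, -3594) = -1624488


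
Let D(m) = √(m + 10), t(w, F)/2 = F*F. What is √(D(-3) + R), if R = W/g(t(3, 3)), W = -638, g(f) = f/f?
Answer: √(-638 + √7) ≈ 25.206*I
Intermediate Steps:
t(w, F) = 2*F² (t(w, F) = 2*(F*F) = 2*F²)
g(f) = 1
D(m) = √(10 + m)
R = -638 (R = -638/1 = -638*1 = -638)
√(D(-3) + R) = √(√(10 - 3) - 638) = √(√7 - 638) = √(-638 + √7)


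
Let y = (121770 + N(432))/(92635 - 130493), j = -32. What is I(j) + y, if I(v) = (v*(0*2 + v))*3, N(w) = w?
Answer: 58088787/18929 ≈ 3068.8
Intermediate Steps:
I(v) = 3*v² (I(v) = (v*(0 + v))*3 = (v*v)*3 = v²*3 = 3*v²)
y = -61101/18929 (y = (121770 + 432)/(92635 - 130493) = 122202/(-37858) = 122202*(-1/37858) = -61101/18929 ≈ -3.2279)
I(j) + y = 3*(-32)² - 61101/18929 = 3*1024 - 61101/18929 = 3072 - 61101/18929 = 58088787/18929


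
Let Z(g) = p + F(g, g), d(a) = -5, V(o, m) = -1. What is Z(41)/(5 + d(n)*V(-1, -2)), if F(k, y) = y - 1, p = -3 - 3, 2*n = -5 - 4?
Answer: 17/5 ≈ 3.4000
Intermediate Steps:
n = -9/2 (n = (-5 - 4)/2 = (½)*(-9) = -9/2 ≈ -4.5000)
p = -6
F(k, y) = -1 + y
Z(g) = -7 + g (Z(g) = -6 + (-1 + g) = -7 + g)
Z(41)/(5 + d(n)*V(-1, -2)) = (-7 + 41)/(5 - 5*(-1)) = 34/(5 + 5) = 34/10 = 34*(⅒) = 17/5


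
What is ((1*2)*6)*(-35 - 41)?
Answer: -912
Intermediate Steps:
((1*2)*6)*(-35 - 41) = (2*6)*(-76) = 12*(-76) = -912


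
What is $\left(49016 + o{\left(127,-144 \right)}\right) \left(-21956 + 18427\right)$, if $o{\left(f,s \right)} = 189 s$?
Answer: $-76932200$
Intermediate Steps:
$\left(49016 + o{\left(127,-144 \right)}\right) \left(-21956 + 18427\right) = \left(49016 + 189 \left(-144\right)\right) \left(-21956 + 18427\right) = \left(49016 - 27216\right) \left(-3529\right) = 21800 \left(-3529\right) = -76932200$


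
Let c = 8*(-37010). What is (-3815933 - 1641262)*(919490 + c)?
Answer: -3402069934950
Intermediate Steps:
c = -296080
(-3815933 - 1641262)*(919490 + c) = (-3815933 - 1641262)*(919490 - 296080) = -5457195*623410 = -3402069934950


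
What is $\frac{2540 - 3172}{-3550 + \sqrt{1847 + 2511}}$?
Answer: $\frac{1121800}{6299071} + \frac{316 \sqrt{4358}}{6299071} \approx 0.1814$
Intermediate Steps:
$\frac{2540 - 3172}{-3550 + \sqrt{1847 + 2511}} = - \frac{632}{-3550 + \sqrt{4358}}$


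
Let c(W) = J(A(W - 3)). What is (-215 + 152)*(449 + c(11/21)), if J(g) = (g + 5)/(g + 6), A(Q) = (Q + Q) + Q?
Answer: -283941/10 ≈ -28394.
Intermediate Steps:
A(Q) = 3*Q (A(Q) = 2*Q + Q = 3*Q)
J(g) = (5 + g)/(6 + g)
c(W) = (-4 + 3*W)/(-3 + 3*W) (c(W) = (5 + 3*(W - 3))/(6 + 3*(W - 3)) = (5 + 3*(-3 + W))/(6 + 3*(-3 + W)) = (5 + (-9 + 3*W))/(6 + (-9 + 3*W)) = (-4 + 3*W)/(-3 + 3*W))
(-215 + 152)*(449 + c(11/21)) = (-215 + 152)*(449 + (-4/3 + 11/21)/(-1 + 11/21)) = -63*(449 + (-4/3 + 11*(1/21))/(-1 + 11*(1/21))) = -63*(449 + (-4/3 + 11/21)/(-1 + 11/21)) = -63*(449 - 17/21/(-10/21)) = -63*(449 - 21/10*(-17/21)) = -63*(449 + 17/10) = -63*4507/10 = -283941/10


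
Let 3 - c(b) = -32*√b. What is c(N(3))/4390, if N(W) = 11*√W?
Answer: 3/4390 + 16*3^(¼)*√11/2195 ≈ 0.032501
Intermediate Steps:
c(b) = 3 + 32*√b (c(b) = 3 - (-32)*√b = 3 + 32*√b)
c(N(3))/4390 = (3 + 32*√(11*√3))/4390 = (3 + 32*(3^(¼)*√11))*(1/4390) = (3 + 32*3^(¼)*√11)*(1/4390) = 3/4390 + 16*3^(¼)*√11/2195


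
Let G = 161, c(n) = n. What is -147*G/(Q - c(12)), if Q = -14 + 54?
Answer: -3381/4 ≈ -845.25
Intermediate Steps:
Q = 40
-147*G/(Q - c(12)) = -23667/(40 - 1*12) = -23667/(40 - 12) = -23667/28 = -147*23/4 = -3381/4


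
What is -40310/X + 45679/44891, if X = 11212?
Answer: -648701631/251658946 ≈ -2.5777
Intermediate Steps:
-40310/X + 45679/44891 = -40310/11212 + 45679/44891 = -40310*1/11212 + 45679*(1/44891) = -20155/5606 + 45679/44891 = -648701631/251658946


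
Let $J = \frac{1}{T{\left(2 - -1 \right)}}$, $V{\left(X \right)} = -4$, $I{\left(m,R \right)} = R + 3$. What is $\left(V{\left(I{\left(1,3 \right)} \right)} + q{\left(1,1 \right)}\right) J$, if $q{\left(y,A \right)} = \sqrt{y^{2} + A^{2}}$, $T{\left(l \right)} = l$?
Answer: $- \frac{4}{3} + \frac{\sqrt{2}}{3} \approx -0.86193$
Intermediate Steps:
$I{\left(m,R \right)} = 3 + R$
$q{\left(y,A \right)} = \sqrt{A^{2} + y^{2}}$
$J = \frac{1}{3}$ ($J = \frac{1}{2 - -1} = \frac{1}{2 + 1} = \frac{1}{3} \approx 0.33333$)
$\left(V{\left(I{\left(1,3 \right)} \right)} + q{\left(1,1 \right)}\right) J = \left(-4 + \sqrt{1^{2} + 1^{2}}\right) \frac{1}{3} = \left(-4 + \sqrt{1 + 1}\right) \frac{1}{3} = \left(-4 + \sqrt{2}\right) \frac{1}{3} = - \frac{4}{3} + \frac{\sqrt{2}}{3}$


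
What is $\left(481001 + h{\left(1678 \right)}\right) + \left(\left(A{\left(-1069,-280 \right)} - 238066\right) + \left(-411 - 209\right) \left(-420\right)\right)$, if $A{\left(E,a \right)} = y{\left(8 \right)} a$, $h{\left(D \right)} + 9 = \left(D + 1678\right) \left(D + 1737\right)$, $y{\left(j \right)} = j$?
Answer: $11961826$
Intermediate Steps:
$h{\left(D \right)} = -9 + \left(1678 + D\right) \left(1737 + D\right)$ ($h{\left(D \right)} = -9 + \left(D + 1678\right) \left(D + 1737\right) = -9 + \left(1678 + D\right) \left(1737 + D\right)$)
$A{\left(E,a \right)} = 8 a$
$\left(481001 + h{\left(1678 \right)}\right) + \left(\left(A{\left(-1069,-280 \right)} - 238066\right) + \left(-411 - 209\right) \left(-420\right)\right) = \left(481001 + \left(2914677 + 1678^{2} + 3415 \cdot 1678\right)\right) + \left(\left(8 \left(-280\right) - 238066\right) + \left(-411 - 209\right) \left(-420\right)\right) = \left(481001 + \left(2914677 + 2815684 + 5730370\right)\right) - -20094 = \left(481001 + 11460731\right) + \left(-240306 + 260400\right) = 11941732 + 20094 = 11961826$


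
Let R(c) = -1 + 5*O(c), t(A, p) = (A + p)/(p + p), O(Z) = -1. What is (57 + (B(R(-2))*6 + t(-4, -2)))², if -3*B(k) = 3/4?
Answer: 3249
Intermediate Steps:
t(A, p) = (A + p)/(2*p) (t(A, p) = (A + p)/((2*p)) = (A + p)*(1/(2*p)) = (A + p)/(2*p))
R(c) = -6 (R(c) = -1 + 5*(-1) = -1 - 5 = -6)
B(k) = -¼ (B(k) = -1/4 = -⅓*¾ = -¼)
(57 + (B(R(-2))*6 + t(-4, -2)))² = (57 + (-¼*6 + (½)*(-4 - 2)/(-2)))² = (57 + (-3/2 + (½)*(-½)*(-6)))² = (57 + (-3/2 + 3/2))² = (57 + 0)² = 57² = 3249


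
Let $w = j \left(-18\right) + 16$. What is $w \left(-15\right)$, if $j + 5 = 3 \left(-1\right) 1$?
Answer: $-2400$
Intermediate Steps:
$j = -8$ ($j = -5 + 3 \left(-1\right) 1 = -5 - 3 = -8$)
$w = 160$ ($w = \left(-8\right) \left(-18\right) + 16 = 144 + 16 = 160$)
$w \left(-15\right) = 160 \left(-15\right) = -2400$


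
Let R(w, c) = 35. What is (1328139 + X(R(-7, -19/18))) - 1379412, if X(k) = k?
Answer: -51238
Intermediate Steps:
(1328139 + X(R(-7, -19/18))) - 1379412 = (1328139 + 35) - 1379412 = 1328174 - 1379412 = -51238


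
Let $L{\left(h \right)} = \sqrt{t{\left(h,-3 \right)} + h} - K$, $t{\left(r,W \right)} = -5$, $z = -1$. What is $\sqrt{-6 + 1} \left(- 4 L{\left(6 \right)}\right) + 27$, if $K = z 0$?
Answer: $27 - 4 i \sqrt{5} \approx 27.0 - 8.9443 i$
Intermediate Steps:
$K = 0$ ($K = \left(-1\right) 0 = 0$)
$L{\left(h \right)} = \sqrt{-5 + h}$ ($L{\left(h \right)} = \sqrt{-5 + h} - 0 = \sqrt{-5 + h} + 0 = \sqrt{-5 + h}$)
$\sqrt{-6 + 1} \left(- 4 L{\left(6 \right)}\right) + 27 = \sqrt{-6 + 1} \left(- 4 \sqrt{-5 + 6}\right) + 27 = \sqrt{-5} \left(- 4 \sqrt{1}\right) + 27 = i \sqrt{5} \left(\left(-4\right) 1\right) + 27 = i \sqrt{5} \left(-4\right) + 27 = - 4 i \sqrt{5} + 27 = 27 - 4 i \sqrt{5}$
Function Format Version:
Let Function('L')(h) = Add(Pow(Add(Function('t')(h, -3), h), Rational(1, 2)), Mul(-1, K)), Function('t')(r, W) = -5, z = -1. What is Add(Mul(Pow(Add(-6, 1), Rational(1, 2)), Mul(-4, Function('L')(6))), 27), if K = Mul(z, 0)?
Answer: Add(27, Mul(-4, I, Pow(5, Rational(1, 2)))) ≈ Add(27.000, Mul(-8.9443, I))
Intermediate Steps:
K = 0 (K = Mul(-1, 0) = 0)
Function('L')(h) = Pow(Add(-5, h), Rational(1, 2)) (Function('L')(h) = Add(Pow(Add(-5, h), Rational(1, 2)), Mul(-1, 0)) = Add(Pow(Add(-5, h), Rational(1, 2)), 0) = Pow(Add(-5, h), Rational(1, 2)))
Add(Mul(Pow(Add(-6, 1), Rational(1, 2)), Mul(-4, Function('L')(6))), 27) = Add(Mul(Pow(Add(-6, 1), Rational(1, 2)), Mul(-4, Pow(Add(-5, 6), Rational(1, 2)))), 27) = Add(Mul(Pow(-5, Rational(1, 2)), Mul(-4, Pow(1, Rational(1, 2)))), 27) = Add(Mul(Mul(I, Pow(5, Rational(1, 2))), Mul(-4, 1)), 27) = Add(Mul(Mul(I, Pow(5, Rational(1, 2))), -4), 27) = Add(Mul(-4, I, Pow(5, Rational(1, 2))), 27) = Add(27, Mul(-4, I, Pow(5, Rational(1, 2))))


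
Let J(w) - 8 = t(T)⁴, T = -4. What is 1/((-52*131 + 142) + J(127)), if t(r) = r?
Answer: -1/6406 ≈ -0.00015610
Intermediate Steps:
J(w) = 264 (J(w) = 8 + (-4)⁴ = 8 + 256 = 264)
1/((-52*131 + 142) + J(127)) = 1/((-52*131 + 142) + 264) = 1/((-6812 + 142) + 264) = 1/(-6670 + 264) = 1/(-6406) = -1/6406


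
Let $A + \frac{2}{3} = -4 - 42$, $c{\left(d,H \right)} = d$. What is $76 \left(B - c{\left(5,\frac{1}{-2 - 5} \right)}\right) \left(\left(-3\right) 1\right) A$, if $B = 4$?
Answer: $-10640$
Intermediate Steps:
$A = - \frac{140}{3}$ ($A = - \frac{2}{3} - 46 = - \frac{140}{3} \approx -46.667$)
$76 \left(B - c{\left(5,\frac{1}{-2 - 5} \right)}\right) \left(\left(-3\right) 1\right) A = 76 \left(4 - 5\right) \left(\left(-3\right) 1\right) \left(- \frac{140}{3}\right) = 76 \left(4 - 5\right) \left(-3\right) \left(- \frac{140}{3}\right) = 76 \left(\left(-1\right) \left(-3\right)\right) \left(- \frac{140}{3}\right) = 76 \cdot 3 \left(- \frac{140}{3}\right) = 228 \left(- \frac{140}{3}\right) = -10640$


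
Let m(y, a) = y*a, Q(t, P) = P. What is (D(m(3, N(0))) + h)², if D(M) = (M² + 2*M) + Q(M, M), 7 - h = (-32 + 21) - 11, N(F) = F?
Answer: 841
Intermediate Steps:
m(y, a) = a*y
h = 29 (h = 7 - ((-32 + 21) - 11) = 7 - (-11 - 11) = 7 - 1*(-22) = 7 + 22 = 29)
D(M) = M² + 3*M (D(M) = (M² + 2*M) + M = M² + 3*M)
(D(m(3, N(0))) + h)² = ((0*3)*(3 + 0*3) + 29)² = (0*(3 + 0) + 29)² = (0*3 + 29)² = (0 + 29)² = 29² = 841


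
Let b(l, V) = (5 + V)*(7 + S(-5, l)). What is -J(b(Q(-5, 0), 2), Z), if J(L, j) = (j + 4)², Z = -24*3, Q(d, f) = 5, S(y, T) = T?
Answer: -4624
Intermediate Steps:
b(l, V) = (5 + V)*(7 + l)
Z = -72
J(L, j) = (4 + j)²
-J(b(Q(-5, 0), 2), Z) = -(4 - 72)² = -1*(-68)² = -1*4624 = -4624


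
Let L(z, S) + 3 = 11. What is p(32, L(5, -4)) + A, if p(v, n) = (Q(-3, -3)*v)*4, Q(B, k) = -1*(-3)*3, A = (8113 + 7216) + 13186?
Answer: 29667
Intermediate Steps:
A = 28515 (A = 15329 + 13186 = 28515)
L(z, S) = 8 (L(z, S) = -3 + 11 = 8)
Q(B, k) = 9 (Q(B, k) = 3*3 = 9)
p(v, n) = 36*v (p(v, n) = (9*v)*4 = 36*v)
p(32, L(5, -4)) + A = 36*32 + 28515 = 1152 + 28515 = 29667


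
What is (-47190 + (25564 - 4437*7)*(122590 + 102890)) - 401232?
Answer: -1239461022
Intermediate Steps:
(-47190 + (25564 - 4437*7)*(122590 + 102890)) - 401232 = (-47190 + (25564 - 31059)*225480) - 401232 = (-47190 - 5495*225480) - 401232 = (-47190 - 1239012600) - 401232 = -1239059790 - 401232 = -1239461022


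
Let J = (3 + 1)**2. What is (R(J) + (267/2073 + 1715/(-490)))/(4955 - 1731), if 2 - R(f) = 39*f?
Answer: -864263/4455568 ≈ -0.19397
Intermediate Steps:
J = 16 (J = 4**2 = 16)
R(f) = 2 - 39*f
(R(J) + (267/2073 + 1715/(-490)))/(4955 - 1731) = ((2 - 39*16) + (267/2073 + 1715/(-490)))/(4955 - 1731) = ((2 - 624) + (267*(1/2073) + 1715*(-1/490)))/3224 = (-622 + (89/691 - 7/2))*(1/3224) = (-622 - 4659/1382)*(1/3224) = -864263/1382*1/3224 = -864263/4455568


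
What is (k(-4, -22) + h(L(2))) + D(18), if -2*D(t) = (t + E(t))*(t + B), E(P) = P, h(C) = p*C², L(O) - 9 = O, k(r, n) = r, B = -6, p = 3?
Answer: 143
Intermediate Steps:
L(O) = 9 + O
h(C) = 3*C²
D(t) = -t*(-6 + t) (D(t) = -(t + t)*(t - 6)/2 = -2*t*(-6 + t)/2 = -t*(-6 + t))
(k(-4, -22) + h(L(2))) + D(18) = (-4 + 3*(9 + 2)²) + 18*(6 - 1*18) = (-4 + 3*11²) + 18*(6 - 18) = (-4 + 3*121) + 18*(-12) = (-4 + 363) - 216 = 359 - 216 = 143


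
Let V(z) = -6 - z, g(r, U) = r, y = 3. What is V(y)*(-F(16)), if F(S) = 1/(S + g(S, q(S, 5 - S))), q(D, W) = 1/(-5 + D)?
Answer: 9/32 ≈ 0.28125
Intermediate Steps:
F(S) = 1/(2*S) (F(S) = 1/(S + S) = 1/(2*S))
V(y)*(-F(16)) = (-6 - 1*3)*(-1/(2*16)) = (-6 - 3)*(-1/(2*16)) = -(-9)/32 = -9*(-1/32) = 9/32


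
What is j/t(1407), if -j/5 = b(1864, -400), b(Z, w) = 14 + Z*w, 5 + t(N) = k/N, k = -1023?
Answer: -51423505/79 ≈ -6.5093e+5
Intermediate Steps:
t(N) = -5 - 1023/N
j = 3727930 (j = -5*(14 + 1864*(-400)) = -5*(14 - 745600) = -5*(-745586) = 3727930)
j/t(1407) = 3727930/(-5 - 1023/1407) = 3727930/(-5 - 1023*1/1407) = 3727930/(-5 - 341/469) = 3727930/(-2686/469) = 3727930*(-469/2686) = -51423505/79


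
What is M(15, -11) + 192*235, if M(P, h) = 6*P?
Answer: 45210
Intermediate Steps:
M(15, -11) + 192*235 = 6*15 + 192*235 = 90 + 45120 = 45210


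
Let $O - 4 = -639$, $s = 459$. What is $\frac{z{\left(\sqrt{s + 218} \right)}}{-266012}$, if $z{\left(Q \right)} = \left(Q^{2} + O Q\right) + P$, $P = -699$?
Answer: $\frac{11}{133006} + \frac{635 \sqrt{677}}{266012} \approx 0.062193$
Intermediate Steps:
$O = -635$ ($O = 4 - 639 = -635$)
$z{\left(Q \right)} = -699 + Q^{2} - 635 Q$ ($z{\left(Q \right)} = \left(Q^{2} - 635 Q\right) - 699 = -699 + Q^{2} - 635 Q$)
$\frac{z{\left(\sqrt{s + 218} \right)}}{-266012} = \frac{-699 + \left(\sqrt{459 + 218}\right)^{2} - 635 \sqrt{459 + 218}}{-266012} = \left(-699 + \left(\sqrt{677}\right)^{2} - 635 \sqrt{677}\right) \left(- \frac{1}{266012}\right) = \left(-699 + 677 - 635 \sqrt{677}\right) \left(- \frac{1}{266012}\right) = \left(-22 - 635 \sqrt{677}\right) \left(- \frac{1}{266012}\right) = \frac{11}{133006} + \frac{635 \sqrt{677}}{266012}$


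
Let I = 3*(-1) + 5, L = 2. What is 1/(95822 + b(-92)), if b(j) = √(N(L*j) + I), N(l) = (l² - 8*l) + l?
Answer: 47911/4590910269 - √35146/9181820538 ≈ 1.0416e-5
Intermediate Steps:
I = 2 (I = -3 + 5 = 2)
N(l) = l² - 7*l
b(j) = √(2 + 2*j*(-7 + 2*j)) (b(j) = √((2*j)*(-7 + 2*j) + 2) = √(2*j*(-7 + 2*j) + 2) = √(2 + 2*j*(-7 + 2*j)))
1/(95822 + b(-92)) = 1/(95822 + √2*√(1 - 92*(-7 + 2*(-92)))) = 1/(95822 + √2*√(1 - 92*(-7 - 184))) = 1/(95822 + √2*√(1 - 92*(-191))) = 1/(95822 + √2*√(1 + 17572)) = 1/(95822 + √2*√17573) = 1/(95822 + √35146)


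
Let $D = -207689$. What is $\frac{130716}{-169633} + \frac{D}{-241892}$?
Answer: $\frac{3611753465}{41032865636} \approx 0.088021$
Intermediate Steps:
$\frac{130716}{-169633} + \frac{D}{-241892} = \frac{130716}{-169633} - \frac{207689}{-241892} = 130716 \left(- \frac{1}{169633}\right) - - \frac{207689}{241892} = - \frac{130716}{169633} + \frac{207689}{241892} = \frac{3611753465}{41032865636}$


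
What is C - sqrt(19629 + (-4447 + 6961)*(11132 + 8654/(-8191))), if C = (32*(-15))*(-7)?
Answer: 3360 - 39*sqrt(1235225988721)/8191 ≈ -1931.8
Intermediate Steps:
C = 3360 (C = -480*(-7) = 3360)
C - sqrt(19629 + (-4447 + 6961)*(11132 + 8654/(-8191))) = 3360 - sqrt(19629 + (-4447 + 6961)*(11132 + 8654/(-8191))) = 3360 - sqrt(19629 + 2514*(11132 + 8654*(-1/8191))) = 3360 - sqrt(19629 + 2514*(11132 - 8654/8191)) = 3360 - sqrt(19629 + 2514*(91173558/8191)) = 3360 - sqrt(19629 + 229210324812/8191) = 3360 - sqrt(229371105951/8191) = 3360 - 39*sqrt(1235225988721)/8191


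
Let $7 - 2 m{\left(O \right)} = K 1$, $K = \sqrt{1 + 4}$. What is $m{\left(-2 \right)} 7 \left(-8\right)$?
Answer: $-196 + 28 \sqrt{5} \approx -133.39$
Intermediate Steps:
$K = \sqrt{5} \approx 2.2361$
$m{\left(O \right)} = \frac{7}{2} - \frac{\sqrt{5}}{2}$ ($m{\left(O \right)} = \frac{7}{2} - \frac{\sqrt{5} \cdot 1}{2} = \frac{7}{2} - \frac{\sqrt{5}}{2}$)
$m{\left(-2 \right)} 7 \left(-8\right) = \left(\frac{7}{2} - \frac{\sqrt{5}}{2}\right) 7 \left(-8\right) = \left(\frac{49}{2} - \frac{7 \sqrt{5}}{2}\right) \left(-8\right) = -196 + 28 \sqrt{5}$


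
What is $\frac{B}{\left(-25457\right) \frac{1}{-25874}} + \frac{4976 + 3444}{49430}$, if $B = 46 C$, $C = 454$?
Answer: $\frac{2670984415682}{125833951} \approx 21226.0$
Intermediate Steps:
$B = 20884$ ($B = 46 \cdot 454 = 20884$)
$\frac{B}{\left(-25457\right) \frac{1}{-25874}} + \frac{4976 + 3444}{49430} = \frac{20884}{\left(-25457\right) \frac{1}{-25874}} + \frac{4976 + 3444}{49430} = \frac{20884}{\left(-25457\right) \left(- \frac{1}{25874}\right)} + 8420 \cdot \frac{1}{49430} = \frac{20884}{\frac{25457}{25874}} + \frac{842}{4943} = 20884 \cdot \frac{25874}{25457} + \frac{842}{4943} = \frac{540352616}{25457} + \frac{842}{4943} = \frac{2670984415682}{125833951}$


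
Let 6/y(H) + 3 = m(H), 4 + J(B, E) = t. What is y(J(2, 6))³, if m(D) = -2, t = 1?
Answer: -216/125 ≈ -1.7280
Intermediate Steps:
J(B, E) = -3 (J(B, E) = -4 + 1 = -3)
y(H) = -6/5 (y(H) = 6/(-3 - 2) = 6/(-5) = 6*(-⅕) = -6/5)
y(J(2, 6))³ = (-6/5)³ = -216/125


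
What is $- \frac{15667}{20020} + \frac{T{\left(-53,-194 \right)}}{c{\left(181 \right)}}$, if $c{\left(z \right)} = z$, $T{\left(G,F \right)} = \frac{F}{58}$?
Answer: $- \frac{84178023}{105084980} \approx -0.80105$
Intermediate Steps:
$T{\left(G,F \right)} = \frac{F}{58}$ ($T{\left(G,F \right)} = F \frac{1}{58} = \frac{F}{58}$)
$- \frac{15667}{20020} + \frac{T{\left(-53,-194 \right)}}{c{\left(181 \right)}} = - \frac{15667}{20020} + \frac{\frac{1}{58} \left(-194\right)}{181} = \left(-15667\right) \frac{1}{20020} - \frac{97}{5249} = - \frac{15667}{20020} - \frac{97}{5249} = - \frac{84178023}{105084980}$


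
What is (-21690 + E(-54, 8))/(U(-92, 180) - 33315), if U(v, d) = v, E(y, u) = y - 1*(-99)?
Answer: 21645/33407 ≈ 0.64792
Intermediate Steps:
E(y, u) = 99 + y (E(y, u) = y + 99 = 99 + y)
(-21690 + E(-54, 8))/(U(-92, 180) - 33315) = (-21690 + (99 - 54))/(-92 - 33315) = (-21690 + 45)/(-33407) = -21645*(-1/33407) = 21645/33407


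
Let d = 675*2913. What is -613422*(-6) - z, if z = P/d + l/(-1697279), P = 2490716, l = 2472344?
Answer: 12283103624521602536/3337317265725 ≈ 3.6805e+6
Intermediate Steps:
d = 1966275
z = -633868236836/3337317265725 (z = 2490716/1966275 + 2472344/(-1697279) = 2490716*(1/1966275) + 2472344*(-1/1697279) = 2490716/1966275 - 2472344/1697279 = -633868236836/3337317265725 ≈ -0.18993)
-613422*(-6) - z = -613422*(-6) - 1*(-633868236836/3337317265725) = 3680532 + 633868236836/3337317265725 = 12283103624521602536/3337317265725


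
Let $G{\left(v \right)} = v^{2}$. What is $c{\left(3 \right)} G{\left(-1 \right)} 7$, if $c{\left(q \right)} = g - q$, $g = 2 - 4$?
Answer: $-35$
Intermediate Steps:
$g = -2$
$c{\left(q \right)} = -2 - q$
$c{\left(3 \right)} G{\left(-1 \right)} 7 = \left(-2 - 3\right) \left(-1\right)^{2} \cdot 7 = \left(-2 - 3\right) 1 \cdot 7 = \left(-5\right) 1 \cdot 7 = \left(-5\right) 7 = -35$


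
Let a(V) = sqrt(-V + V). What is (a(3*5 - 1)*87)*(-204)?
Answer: 0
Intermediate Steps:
a(V) = 0 (a(V) = sqrt(0) = 0)
(a(3*5 - 1)*87)*(-204) = (0*87)*(-204) = 0*(-204) = 0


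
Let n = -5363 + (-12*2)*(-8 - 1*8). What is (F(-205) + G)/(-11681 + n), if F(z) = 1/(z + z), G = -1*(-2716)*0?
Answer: 1/6830600 ≈ 1.4640e-7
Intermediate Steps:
G = 0 (G = 2716*0 = 0)
F(z) = 1/(2*z)
n = -4979 (n = -5363 - 24*(-8 - 8) = -5363 - 24*(-16) = -5363 + 384 = -4979)
(F(-205) + G)/(-11681 + n) = ((1/2)/(-205) + 0)/(-11681 - 4979) = ((1/2)*(-1/205) + 0)/(-16660) = (-1/410 + 0)*(-1/16660) = -1/410*(-1/16660) = 1/6830600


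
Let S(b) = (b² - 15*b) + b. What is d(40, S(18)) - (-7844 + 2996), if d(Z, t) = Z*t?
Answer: 7728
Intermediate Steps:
S(b) = b² - 14*b
d(40, S(18)) - (-7844 + 2996) = 40*(18*(-14 + 18)) - (-7844 + 2996) = 40*(18*4) - 1*(-4848) = 40*72 + 4848 = 2880 + 4848 = 7728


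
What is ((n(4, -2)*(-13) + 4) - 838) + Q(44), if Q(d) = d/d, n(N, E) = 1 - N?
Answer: -794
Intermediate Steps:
Q(d) = 1
((n(4, -2)*(-13) + 4) - 838) + Q(44) = (((1 - 1*4)*(-13) + 4) - 838) + 1 = (((1 - 4)*(-13) + 4) - 838) + 1 = ((-3*(-13) + 4) - 838) + 1 = ((39 + 4) - 838) + 1 = (43 - 838) + 1 = -795 + 1 = -794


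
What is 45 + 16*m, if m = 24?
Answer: 429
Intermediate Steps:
45 + 16*m = 45 + 16*24 = 45 + 384 = 429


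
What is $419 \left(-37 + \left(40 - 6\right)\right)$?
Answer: $-1257$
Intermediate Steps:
$419 \left(-37 + \left(40 - 6\right)\right) = 419 \left(-37 + 34\right) = 419 \left(-3\right) = -1257$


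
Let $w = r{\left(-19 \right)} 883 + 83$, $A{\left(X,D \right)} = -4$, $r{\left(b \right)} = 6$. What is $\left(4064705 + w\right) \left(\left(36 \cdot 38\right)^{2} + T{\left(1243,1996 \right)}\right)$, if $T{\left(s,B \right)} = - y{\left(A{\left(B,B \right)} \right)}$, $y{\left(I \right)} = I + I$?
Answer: $7616889183152$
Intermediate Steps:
$y{\left(I \right)} = 2 I$
$w = 5381$ ($w = 6 \cdot 883 + 83 = 5298 + 83 = 5381$)
$T{\left(s,B \right)} = 8$ ($T{\left(s,B \right)} = - 2 \left(-4\right) = \left(-1\right) \left(-8\right) = 8$)
$\left(4064705 + w\right) \left(\left(36 \cdot 38\right)^{2} + T{\left(1243,1996 \right)}\right) = \left(4064705 + 5381\right) \left(\left(36 \cdot 38\right)^{2} + 8\right) = 4070086 \left(1368^{2} + 8\right) = 4070086 \left(1871424 + 8\right) = 4070086 \cdot 1871432 = 7616889183152$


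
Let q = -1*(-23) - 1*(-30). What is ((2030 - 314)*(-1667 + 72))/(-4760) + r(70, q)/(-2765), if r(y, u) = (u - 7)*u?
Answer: 53973253/94010 ≈ 574.12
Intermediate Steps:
q = 53 (q = 23 + 30 = 53)
r(y, u) = u*(-7 + u) (r(y, u) = (-7 + u)*u = u*(-7 + u))
((2030 - 314)*(-1667 + 72))/(-4760) + r(70, q)/(-2765) = ((2030 - 314)*(-1667 + 72))/(-4760) + (53*(-7 + 53))/(-2765) = (1716*(-1595))*(-1/4760) + (53*46)*(-1/2765) = -2737020*(-1/4760) + 2438*(-1/2765) = 136851/238 - 2438/2765 = 53973253/94010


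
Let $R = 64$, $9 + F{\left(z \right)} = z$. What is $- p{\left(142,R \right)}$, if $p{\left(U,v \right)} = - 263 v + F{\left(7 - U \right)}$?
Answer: $16976$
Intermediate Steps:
$F{\left(z \right)} = -9 + z$
$p{\left(U,v \right)} = -2 - U - 263 v$ ($p{\left(U,v \right)} = - 263 v - \left(2 + U\right) = -2 - U - 263 v$)
$- p{\left(142,R \right)} = - (-2 - 142 - 16832) = \left(-1\right) \left(-16976\right) = 16976$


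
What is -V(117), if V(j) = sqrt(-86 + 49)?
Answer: -I*sqrt(37) ≈ -6.0828*I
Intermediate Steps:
V(j) = I*sqrt(37) (V(j) = sqrt(-37) = I*sqrt(37))
-V(117) = -I*sqrt(37)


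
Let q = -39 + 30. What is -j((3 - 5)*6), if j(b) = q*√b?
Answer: 18*I*√3 ≈ 31.177*I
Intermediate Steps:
q = -9
j(b) = -9*√b
-j((3 - 5)*6) = -(-9)*√((3 - 5)*6) = -(-9)*√(-2*6) = -(-9)*√(-12) = -(-9)*2*I*√3 = -(-18)*I*√3 = 18*I*√3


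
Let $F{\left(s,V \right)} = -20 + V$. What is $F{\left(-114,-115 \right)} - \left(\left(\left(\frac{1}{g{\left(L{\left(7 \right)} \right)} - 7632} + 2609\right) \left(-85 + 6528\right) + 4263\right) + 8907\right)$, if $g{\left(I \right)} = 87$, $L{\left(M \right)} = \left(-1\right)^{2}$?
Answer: $- \frac{126930222697}{7545} \approx -1.6823 \cdot 10^{7}$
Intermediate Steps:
$L{\left(M \right)} = 1$
$F{\left(-114,-115 \right)} - \left(\left(\left(\frac{1}{g{\left(L{\left(7 \right)} \right)} - 7632} + 2609\right) \left(-85 + 6528\right) + 4263\right) + 8907\right) = \left(-20 - 115\right) - \left(\left(\left(\frac{1}{87 - 7632} + 2609\right) \left(-85 + 6528\right) + 4263\right) + 8907\right) = -135 - \left(\left(\left(\frac{1}{-7545} + 2609\right) 6443 + 4263\right) + 8907\right) = -135 - \left(\left(\left(- \frac{1}{7545} + 2609\right) 6443 + 4263\right) + 8907\right) = -135 - \left(\left(\frac{19684904}{7545} \cdot 6443 + 4263\right) + 8907\right) = -135 - \left(\left(\frac{126829836472}{7545} + 4263\right) + 8907\right) = -135 - \left(\frac{126862000807}{7545} + 8907\right) = -135 - \frac{126929204122}{7545} = - \frac{126930222697}{7545}$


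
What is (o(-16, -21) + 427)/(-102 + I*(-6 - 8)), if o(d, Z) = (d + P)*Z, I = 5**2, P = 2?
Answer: -721/452 ≈ -1.5951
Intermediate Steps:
I = 25
o(d, Z) = Z*(2 + d) (o(d, Z) = (d + 2)*Z = (2 + d)*Z = Z*(2 + d))
(o(-16, -21) + 427)/(-102 + I*(-6 - 8)) = (-21*(2 - 16) + 427)/(-102 + 25*(-6 - 8)) = (-21*(-14) + 427)/(-102 + 25*(-14)) = (294 + 427)/(-102 - 350) = 721/(-452) = 721*(-1/452) = -721/452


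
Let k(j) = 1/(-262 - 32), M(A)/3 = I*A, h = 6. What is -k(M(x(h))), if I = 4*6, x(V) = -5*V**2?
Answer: 1/294 ≈ 0.0034014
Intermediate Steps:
I = 24
M(A) = 72*A (M(A) = 3*(24*A) = 72*A)
k(j) = -1/294 (k(j) = 1/(-294) = -1/294)
-k(M(x(h))) = -1*(-1/294) = 1/294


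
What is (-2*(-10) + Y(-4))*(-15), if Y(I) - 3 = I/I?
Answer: -360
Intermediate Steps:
Y(I) = 4 (Y(I) = 3 + I/I = 3 + 1 = 4)
(-2*(-10) + Y(-4))*(-15) = (-2*(-10) + 4)*(-15) = (20 + 4)*(-15) = 24*(-15) = -360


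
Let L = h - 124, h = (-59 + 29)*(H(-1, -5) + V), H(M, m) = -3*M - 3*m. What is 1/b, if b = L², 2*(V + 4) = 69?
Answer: 1/2493241 ≈ 4.0108e-7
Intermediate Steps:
V = 61/2 (V = -4 + (½)*69 = -4 + 69/2 = 61/2 ≈ 30.500)
h = -1455 (h = (-59 + 29)*((-3*(-1) - 3*(-5)) + 61/2) = -30*((3 + 15) + 61/2) = -30*(18 + 61/2) = -30*97/2 = -1455)
L = -1579 (L = -1455 - 124 = -1579)
b = 2493241 (b = (-1579)² = 2493241)
1/b = 1/2493241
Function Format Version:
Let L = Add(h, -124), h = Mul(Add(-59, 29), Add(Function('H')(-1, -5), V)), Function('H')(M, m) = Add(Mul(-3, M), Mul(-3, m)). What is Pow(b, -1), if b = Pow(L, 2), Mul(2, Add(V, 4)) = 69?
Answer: Rational(1, 2493241) ≈ 4.0108e-7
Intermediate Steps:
V = Rational(61, 2) (V = Add(-4, Mul(Rational(1, 2), 69)) = Add(-4, Rational(69, 2)) = Rational(61, 2) ≈ 30.500)
h = -1455 (h = Mul(Add(-59, 29), Add(Add(Mul(-3, -1), Mul(-3, -5)), Rational(61, 2))) = Mul(-30, Add(Add(3, 15), Rational(61, 2))) = Mul(-30, Add(18, Rational(61, 2))) = Mul(-30, Rational(97, 2)) = -1455)
L = -1579 (L = Add(-1455, -124) = -1579)
b = 2493241 (b = Pow(-1579, 2) = 2493241)
Pow(b, -1) = Pow(2493241, -1) = Rational(1, 2493241)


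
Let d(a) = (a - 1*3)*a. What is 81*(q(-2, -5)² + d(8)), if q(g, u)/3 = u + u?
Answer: 76140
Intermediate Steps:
q(g, u) = 6*u (q(g, u) = 3*(u + u) = 3*(2*u) = 6*u)
d(a) = a*(-3 + a) (d(a) = (a - 3)*a = (-3 + a)*a = a*(-3 + a))
81*(q(-2, -5)² + d(8)) = 81*((6*(-5))² + 8*(-3 + 8)) = 81*((-30)² + 8*5) = 81*(900 + 40) = 81*940 = 76140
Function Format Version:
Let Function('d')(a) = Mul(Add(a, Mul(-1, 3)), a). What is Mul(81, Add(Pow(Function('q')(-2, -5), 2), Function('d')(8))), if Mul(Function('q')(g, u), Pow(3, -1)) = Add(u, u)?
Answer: 76140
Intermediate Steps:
Function('q')(g, u) = Mul(6, u) (Function('q')(g, u) = Mul(3, Add(u, u)) = Mul(3, Mul(2, u)) = Mul(6, u))
Function('d')(a) = Mul(a, Add(-3, a)) (Function('d')(a) = Mul(Add(a, -3), a) = Mul(Add(-3, a), a) = Mul(a, Add(-3, a)))
Mul(81, Add(Pow(Function('q')(-2, -5), 2), Function('d')(8))) = Mul(81, Add(Pow(Mul(6, -5), 2), Mul(8, Add(-3, 8)))) = Mul(81, Add(Pow(-30, 2), Mul(8, 5))) = Mul(81, Add(900, 40)) = Mul(81, 940) = 76140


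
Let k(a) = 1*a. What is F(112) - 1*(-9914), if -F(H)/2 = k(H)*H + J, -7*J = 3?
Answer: -106212/7 ≈ -15173.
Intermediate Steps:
J = -3/7 (J = -⅐*3 = -3/7 ≈ -0.42857)
k(a) = a
F(H) = 6/7 - 2*H² (F(H) = -2*(H*H - 3/7) = -2*(H² - 3/7) = -2*(-3/7 + H²) = 6/7 - 2*H²)
F(112) - 1*(-9914) = (6/7 - 2*112²) - 1*(-9914) = (6/7 - 2*12544) + 9914 = (6/7 - 25088) + 9914 = -175610/7 + 9914 = -106212/7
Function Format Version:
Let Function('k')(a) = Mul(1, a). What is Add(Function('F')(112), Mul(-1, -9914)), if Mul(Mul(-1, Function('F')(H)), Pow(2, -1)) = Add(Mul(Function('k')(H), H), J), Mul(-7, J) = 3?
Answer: Rational(-106212, 7) ≈ -15173.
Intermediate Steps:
J = Rational(-3, 7) (J = Mul(Rational(-1, 7), 3) = Rational(-3, 7) ≈ -0.42857)
Function('k')(a) = a
Function('F')(H) = Add(Rational(6, 7), Mul(-2, Pow(H, 2))) (Function('F')(H) = Mul(-2, Add(Mul(H, H), Rational(-3, 7))) = Mul(-2, Add(Pow(H, 2), Rational(-3, 7))) = Mul(-2, Add(Rational(-3, 7), Pow(H, 2))) = Add(Rational(6, 7), Mul(-2, Pow(H, 2))))
Add(Function('F')(112), Mul(-1, -9914)) = Add(Add(Rational(6, 7), Mul(-2, Pow(112, 2))), Mul(-1, -9914)) = Add(Add(Rational(6, 7), Mul(-2, 12544)), 9914) = Add(Add(Rational(6, 7), -25088), 9914) = Add(Rational(-175610, 7), 9914) = Rational(-106212, 7)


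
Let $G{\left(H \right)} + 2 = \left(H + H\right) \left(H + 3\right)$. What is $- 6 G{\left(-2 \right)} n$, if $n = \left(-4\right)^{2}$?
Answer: $576$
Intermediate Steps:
$G{\left(H \right)} = -2 + 2 H \left(3 + H\right)$ ($G{\left(H \right)} = -2 + \left(H + H\right) \left(H + 3\right) = -2 + 2 H \left(3 + H\right)$)
$n = 16$
$- 6 G{\left(-2 \right)} n = - 6 \left(-2 + 2 \left(-2\right)^{2} + 6 \left(-2\right)\right) 16 = - 6 \left(-2 + 2 \cdot 4 - 12\right) 16 = - 6 \left(-2 + 8 - 12\right) 16 = \left(-6\right) \left(-6\right) 16 = 36 \cdot 16 = 576$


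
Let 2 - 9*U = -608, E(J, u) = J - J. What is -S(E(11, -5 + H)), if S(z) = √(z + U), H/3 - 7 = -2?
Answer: -√610/3 ≈ -8.2327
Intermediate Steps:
H = 15 (H = 21 + 3*(-2) = 21 - 6 = 15)
E(J, u) = 0
U = 610/9 (U = 2/9 - ⅑*(-608) = 2/9 + 608/9 = 610/9 ≈ 67.778)
S(z) = √(610/9 + z) (S(z) = √(z + 610/9) = √(610/9 + z))
-S(E(11, -5 + H)) = -√(610 + 9*0)/3 = -√(610 + 0)/3 = -√610/3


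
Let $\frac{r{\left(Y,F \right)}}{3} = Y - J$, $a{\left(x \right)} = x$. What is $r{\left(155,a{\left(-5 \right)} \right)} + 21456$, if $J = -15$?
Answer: $21966$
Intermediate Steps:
$r{\left(Y,F \right)} = 45 + 3 Y$ ($r{\left(Y,F \right)} = 3 \left(Y - -15\right) = 3 \left(Y + 15\right) = 3 \left(15 + Y\right) = 45 + 3 Y$)
$r{\left(155,a{\left(-5 \right)} \right)} + 21456 = \left(45 + 3 \cdot 155\right) + 21456 = \left(45 + 465\right) + 21456 = 510 + 21456 = 21966$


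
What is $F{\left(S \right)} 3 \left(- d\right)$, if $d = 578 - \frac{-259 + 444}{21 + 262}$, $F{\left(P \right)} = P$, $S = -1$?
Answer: $\frac{490167}{283} \approx 1732.0$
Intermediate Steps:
$d = \frac{163389}{283}$ ($d = 578 - \frac{185}{283} = \frac{163389}{283} \approx 577.35$)
$F{\left(S \right)} 3 \left(- d\right) = \left(-1\right) 3 \left(\left(-1\right) \frac{163389}{283}\right) = \left(-3\right) \left(- \frac{163389}{283}\right) = \frac{490167}{283}$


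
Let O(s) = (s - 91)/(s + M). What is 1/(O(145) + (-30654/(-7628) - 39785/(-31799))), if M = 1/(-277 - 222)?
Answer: 1462532233774/8251862133043 ≈ 0.17724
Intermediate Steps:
M = -1/499 (M = 1/(-499) = -1/499 ≈ -0.0020040)
O(s) = (-91 + s)/(-1/499 + s) (O(s) = (s - 91)/(s - 1/499) = (-91 + s)/(-1/499 + s))
1/(O(145) + (-30654/(-7628) - 39785/(-31799))) = 1/(499*(-91 + 145)/(-1 + 499*145) + (-30654/(-7628) - 39785/(-31799))) = 1/(499*54/(-1 + 72355) + (-30654*(-1/7628) - 39785*(-1/31799))) = 1/(499*54/72354 + (15327/3814 + 39785/31799)) = 1/(499*(1/72354)*54 + 639123263/121281386) = 1/(4491/12059 + 639123263/121281386) = 1/(8251862133043/1462532233774) = 1462532233774/8251862133043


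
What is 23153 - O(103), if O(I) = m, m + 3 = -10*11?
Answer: 23266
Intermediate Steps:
m = -113 (m = -3 - 10*11 = -3 - 110 = -113)
O(I) = -113
23153 - O(103) = 23153 - 1*(-113) = 23153 + 113 = 23266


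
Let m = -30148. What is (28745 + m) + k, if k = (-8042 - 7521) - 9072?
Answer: -26038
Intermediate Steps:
k = -24635 (k = -15563 - 9072 = -24635)
(28745 + m) + k = (28745 - 30148) - 24635 = -1403 - 24635 = -26038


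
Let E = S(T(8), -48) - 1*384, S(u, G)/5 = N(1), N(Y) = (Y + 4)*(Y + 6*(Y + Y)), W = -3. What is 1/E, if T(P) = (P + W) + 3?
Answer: -1/59 ≈ -0.016949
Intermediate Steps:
T(P) = P (T(P) = (P - 3) + 3 = (-3 + P) + 3 = P)
N(Y) = 13*Y*(4 + Y) (N(Y) = (4 + Y)*(Y + 6*(2*Y)) = (4 + Y)*(Y + 12*Y) = (4 + Y)*(13*Y) = 13*Y*(4 + Y))
S(u, G) = 325 (S(u, G) = 5*(13*1*(4 + 1)) = 5*(13*1*5) = 5*65 = 325)
E = -59 (E = 325 - 1*384 = 325 - 384 = -59)
1/E = 1/(-59) = -1/59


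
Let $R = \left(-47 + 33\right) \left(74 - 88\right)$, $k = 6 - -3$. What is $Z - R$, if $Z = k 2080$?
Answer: $18524$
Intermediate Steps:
$k = 9$ ($k = 6 + 3 = 9$)
$Z = 18720$ ($Z = 9 \cdot 2080 = 18720$)
$R = 196$ ($R = \left(-14\right) \left(-14\right) = 196$)
$Z - R = 18720 - 196 = 18524$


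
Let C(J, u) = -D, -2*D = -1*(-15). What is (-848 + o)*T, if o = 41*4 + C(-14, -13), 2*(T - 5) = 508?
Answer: -350427/2 ≈ -1.7521e+5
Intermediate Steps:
T = 259 (T = 5 + (1/2)*508 = 5 + 254 = 259)
D = -15/2 (D = -(-1)*(-15)/2 = -1/2*15 = -15/2 ≈ -7.5000)
C(J, u) = 15/2 (C(J, u) = -1*(-15/2) = 15/2)
o = 343/2 (o = 41*4 + 15/2 = 164 + 15/2 = 343/2 ≈ 171.50)
(-848 + o)*T = (-848 + 343/2)*259 = -1353/2*259 = -350427/2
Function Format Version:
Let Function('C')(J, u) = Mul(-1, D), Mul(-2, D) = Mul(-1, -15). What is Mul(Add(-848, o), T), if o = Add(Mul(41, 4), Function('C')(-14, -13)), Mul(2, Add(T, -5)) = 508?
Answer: Rational(-350427, 2) ≈ -1.7521e+5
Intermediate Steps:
T = 259 (T = Add(5, Mul(Rational(1, 2), 508)) = Add(5, 254) = 259)
D = Rational(-15, 2) (D = Mul(Rational(-1, 2), Mul(-1, -15)) = Mul(Rational(-1, 2), 15) = Rational(-15, 2) ≈ -7.5000)
Function('C')(J, u) = Rational(15, 2) (Function('C')(J, u) = Mul(-1, Rational(-15, 2)) = Rational(15, 2))
o = Rational(343, 2) (o = Add(Mul(41, 4), Rational(15, 2)) = Add(164, Rational(15, 2)) = Rational(343, 2) ≈ 171.50)
Mul(Add(-848, o), T) = Mul(Add(-848, Rational(343, 2)), 259) = Mul(Rational(-1353, 2), 259) = Rational(-350427, 2)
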